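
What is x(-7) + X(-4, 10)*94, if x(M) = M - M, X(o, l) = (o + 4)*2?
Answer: 0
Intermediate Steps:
X(o, l) = 8 + 2*o (X(o, l) = (4 + o)*2 = 8 + 2*o)
x(M) = 0
x(-7) + X(-4, 10)*94 = 0 + (8 + 2*(-4))*94 = 0 + (8 - 8)*94 = 0 + 0*94 = 0 + 0 = 0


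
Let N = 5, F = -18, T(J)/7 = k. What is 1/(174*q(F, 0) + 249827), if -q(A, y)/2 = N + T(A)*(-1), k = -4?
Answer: 1/238343 ≈ 4.1956e-6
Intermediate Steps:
T(J) = -28 (T(J) = 7*(-4) = -28)
q(A, y) = -66 (q(A, y) = -2*(5 - 28*(-1)) = -2*(5 + 28) = -2*33 = -66)
1/(174*q(F, 0) + 249827) = 1/(174*(-66) + 249827) = 1/(-11484 + 249827) = 1/238343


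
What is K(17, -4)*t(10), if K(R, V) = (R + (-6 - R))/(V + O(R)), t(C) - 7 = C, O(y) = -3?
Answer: 102/7 ≈ 14.571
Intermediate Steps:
t(C) = 7 + C
K(R, V) = -6/(-3 + V) (K(R, V) = (R + (-6 - R))/(V - 3) = -6/(-3 + V))
K(17, -4)*t(10) = (-6/(-3 - 4))*(7 + 10) = -6/(-7)*17 = -6*(-1/7)*17 = (6/7)*17 = 102/7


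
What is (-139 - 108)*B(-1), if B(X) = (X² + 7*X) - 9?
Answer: 3705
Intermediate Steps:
B(X) = -9 + X² + 7*X
(-139 - 108)*B(-1) = (-139 - 108)*(-9 + (-1)² + 7*(-1)) = -247*(-9 + 1 - 7) = -247*(-15) = 3705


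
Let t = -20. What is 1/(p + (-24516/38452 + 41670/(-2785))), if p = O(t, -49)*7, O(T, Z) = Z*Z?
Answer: 5354441/89908561292 ≈ 5.9554e-5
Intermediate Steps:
O(T, Z) = Z²
p = 16807 (p = (-49)²*7 = 2401*7 = 16807)
1/(p + (-24516/38452 + 41670/(-2785))) = 1/(16807 + (-24516/38452 + 41670/(-2785))) = 1/(16807 + (-24516*1/38452 + 41670*(-1/2785))) = 1/(16807 + (-6129/9613 - 8334/557)) = 1/(16807 - 83528595/5354441) = 1/(89908561292/5354441) = 5354441/89908561292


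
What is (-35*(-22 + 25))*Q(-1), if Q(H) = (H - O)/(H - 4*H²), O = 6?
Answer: -147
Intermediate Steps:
Q(H) = (-6 + H)/(H - 4*H²) (Q(H) = (H - 1*6)/(H - 4*H²) = (H - 6)/(H - 4*H²) = (-6 + H)/(H - 4*H²))
(-35*(-22 + 25))*Q(-1) = (-35*(-22 + 25))*((6 - 1*(-1))/((-1)*(-1 + 4*(-1)))) = (-35*3)*(-(6 + 1)/(-1 - 4)) = -(-105)*7/(-5) = -(-105)*(-1)*7/5 = -105*7/5 = -147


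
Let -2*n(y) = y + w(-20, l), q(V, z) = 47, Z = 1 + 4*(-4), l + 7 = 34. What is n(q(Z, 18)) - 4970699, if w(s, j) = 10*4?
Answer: -9941485/2 ≈ -4.9707e+6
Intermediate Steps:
l = 27 (l = -7 + 34 = 27)
Z = -15 (Z = 1 - 16 = -15)
w(s, j) = 40
n(y) = -20 - y/2 (n(y) = -(y + 40)/2 = -(40 + y)/2 = -20 - y/2)
n(q(Z, 18)) - 4970699 = (-20 - 1/2*47) - 4970699 = (-20 - 47/2) - 4970699 = -87/2 - 4970699 = -9941485/2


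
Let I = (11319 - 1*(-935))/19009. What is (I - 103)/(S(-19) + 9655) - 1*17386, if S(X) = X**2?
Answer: -3310194533257/190394144 ≈ -17386.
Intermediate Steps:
I = 12254/19009 (I = (11319 + 935)*(1/19009) = 12254*(1/19009) = 12254/19009 ≈ 0.64464)
(I - 103)/(S(-19) + 9655) - 1*17386 = (12254/19009 - 103)/((-19)**2 + 9655) - 1*17386 = -1945673/(19009*(361 + 9655)) - 17386 = -1945673/19009/10016 - 17386 = -1945673/19009*1/10016 - 17386 = -1945673/190394144 - 17386 = -3310194533257/190394144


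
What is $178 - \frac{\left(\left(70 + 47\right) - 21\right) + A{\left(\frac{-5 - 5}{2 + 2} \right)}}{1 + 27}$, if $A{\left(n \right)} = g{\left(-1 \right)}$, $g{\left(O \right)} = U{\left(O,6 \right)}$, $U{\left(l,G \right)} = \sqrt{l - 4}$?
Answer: $\frac{1222}{7} - \frac{i \sqrt{5}}{28} \approx 174.57 - 0.07986 i$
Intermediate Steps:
$U{\left(l,G \right)} = \sqrt{-4 + l}$
$g{\left(O \right)} = \sqrt{-4 + O}$
$A{\left(n \right)} = i \sqrt{5}$ ($A{\left(n \right)} = \sqrt{-4 - 1} = \sqrt{-5} = i \sqrt{5}$)
$178 - \frac{\left(\left(70 + 47\right) - 21\right) + A{\left(\frac{-5 - 5}{2 + 2} \right)}}{1 + 27} = 178 - \frac{\left(\left(70 + 47\right) - 21\right) + i \sqrt{5}}{1 + 27} = 178 - \frac{\left(117 - 21\right) + i \sqrt{5}}{28} = 178 - \left(96 + i \sqrt{5}\right) \frac{1}{28} = 178 - \left(\frac{24}{7} + \frac{i \sqrt{5}}{28}\right) = \frac{1222}{7} - \frac{i \sqrt{5}}{28}$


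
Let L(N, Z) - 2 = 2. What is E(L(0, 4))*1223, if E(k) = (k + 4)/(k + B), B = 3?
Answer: 9784/7 ≈ 1397.7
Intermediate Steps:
L(N, Z) = 4 (L(N, Z) = 2 + 2 = 4)
E(k) = (4 + k)/(3 + k) (E(k) = (k + 4)/(k + 3) = (4 + k)/(3 + k))
E(L(0, 4))*1223 = ((4 + 4)/(3 + 4))*1223 = (8/7)*1223 = 9784/7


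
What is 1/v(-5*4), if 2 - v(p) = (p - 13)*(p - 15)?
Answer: -1/1153 ≈ -0.00086730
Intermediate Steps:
v(p) = 2 - (-15 + p)*(-13 + p) (v(p) = 2 - (p - 13)*(p - 15) = 2 - (-13 + p)*(-15 + p) = 2 - (-15 + p)*(-13 + p))
1/v(-5*4) = 1/(-193 - (-5*4)**2 + 28*(-5*4)) = 1/(-193 - 1*(-20)**2 + 28*(-20)) = 1/(-193 - 1*400 - 560) = 1/(-193 - 400 - 560) = 1/(-1153) = -1/1153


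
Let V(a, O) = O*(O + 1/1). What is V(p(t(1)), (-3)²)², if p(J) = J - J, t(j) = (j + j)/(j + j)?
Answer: 8100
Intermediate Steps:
t(j) = 1 (t(j) = (2*j)/((2*j)) = (2*j)*(1/(2*j)) = 1)
p(J) = 0
V(a, O) = O*(1 + O) (V(a, O) = O*(O + 1) = O*(1 + O))
V(p(t(1)), (-3)²)² = ((-3)²*(1 + (-3)²))² = (9*(1 + 9))² = (9*10)² = 90² = 8100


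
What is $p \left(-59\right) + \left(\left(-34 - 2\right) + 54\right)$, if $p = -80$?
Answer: $4738$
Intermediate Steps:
$p \left(-59\right) + \left(\left(-34 - 2\right) + 54\right) = \left(-80\right) \left(-59\right) + \left(\left(-34 - 2\right) + 54\right) = 4720 + \left(-36 + 54\right) = 4720 + 18 = 4738$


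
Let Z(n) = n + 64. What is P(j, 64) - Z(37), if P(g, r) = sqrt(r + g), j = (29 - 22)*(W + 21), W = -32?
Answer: -101 + I*sqrt(13) ≈ -101.0 + 3.6056*I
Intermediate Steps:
Z(n) = 64 + n
j = -77 (j = (29 - 22)*(-32 + 21) = 7*(-11) = -77)
P(g, r) = sqrt(g + r)
P(j, 64) - Z(37) = sqrt(-77 + 64) - (64 + 37) = sqrt(-13) - 1*101 = I*sqrt(13) - 101 = -101 + I*sqrt(13)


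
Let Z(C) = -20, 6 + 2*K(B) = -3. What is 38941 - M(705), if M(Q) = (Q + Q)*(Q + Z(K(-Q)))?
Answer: -926909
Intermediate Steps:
K(B) = -9/2 (K(B) = -3 + (½)*(-3) = -3 - 3/2 = -9/2)
M(Q) = 2*Q*(-20 + Q) (M(Q) = (Q + Q)*(Q - 20) = (2*Q)*(-20 + Q) = 2*Q*(-20 + Q))
38941 - M(705) = 38941 - 2*705*(-20 + 705) = 38941 - 2*705*685 = 38941 - 1*965850 = 38941 - 965850 = -926909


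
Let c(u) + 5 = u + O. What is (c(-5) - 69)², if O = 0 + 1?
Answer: 6084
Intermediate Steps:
O = 1
c(u) = -4 + u (c(u) = -5 + (u + 1) = -5 + (1 + u) = -4 + u)
(c(-5) - 69)² = ((-4 - 5) - 69)² = (-9 - 69)² = (-78)² = 6084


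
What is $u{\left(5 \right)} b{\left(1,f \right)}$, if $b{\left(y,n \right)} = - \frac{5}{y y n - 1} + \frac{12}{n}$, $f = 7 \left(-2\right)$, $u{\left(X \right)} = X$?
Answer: $- \frac{55}{21} \approx -2.619$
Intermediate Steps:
$f = -14$
$b{\left(y,n \right)} = - \frac{5}{-1 + n y^{2}} + \frac{12}{n}$ ($b{\left(y,n \right)} = - \frac{5}{y^{2} n - 1} + \frac{12}{n} = - \frac{5}{n y^{2} - 1} + \frac{12}{n} = - \frac{5}{-1 + n y^{2}} + \frac{12}{n}$)
$u{\left(5 \right)} b{\left(1,f \right)} = 5 \frac{-12 - -70 + 12 \left(-14\right) 1^{2}}{\left(-14\right) \left(-1 - 14 \cdot 1^{2}\right)} = 5 \left(- \frac{-12 + 70 + 12 \left(-14\right) 1}{14 \left(-1 - 14\right)}\right) = 5 \left(- \frac{-12 + 70 - 168}{14 \left(-1 - 14\right)}\right) = 5 \left(\left(- \frac{1}{14}\right) \frac{1}{-15} \left(-110\right)\right) = 5 \left(\left(- \frac{1}{14}\right) \left(- \frac{1}{15}\right) \left(-110\right)\right) = 5 \left(- \frac{11}{21}\right) = - \frac{55}{21}$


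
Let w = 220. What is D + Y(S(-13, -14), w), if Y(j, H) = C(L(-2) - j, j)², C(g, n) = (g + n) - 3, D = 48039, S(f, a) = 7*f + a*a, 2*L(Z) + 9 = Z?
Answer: 192445/4 ≈ 48111.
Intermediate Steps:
L(Z) = -9/2 + Z/2
S(f, a) = a² + 7*f (S(f, a) = 7*f + a² = a² + 7*f)
C(g, n) = -3 + g + n
Y(j, H) = 289/4 (Y(j, H) = (-3 + ((-9/2 + (½)*(-2)) - j) + j)² = (-3 + ((-9/2 - 1) - j) + j)² = (-3 + (-11/2 - j) + j)² = (-17/2)² = 289/4)
D + Y(S(-13, -14), w) = 48039 + 289/4 = 192445/4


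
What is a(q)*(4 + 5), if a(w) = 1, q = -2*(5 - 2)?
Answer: 9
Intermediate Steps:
q = -6 (q = -2*3 = -6)
a(q)*(4 + 5) = 1*(4 + 5) = 1*9 = 9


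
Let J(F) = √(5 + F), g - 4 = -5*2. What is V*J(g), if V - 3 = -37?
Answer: -34*I ≈ -34.0*I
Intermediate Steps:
V = -34 (V = 3 - 37 = -34)
g = -6 (g = 4 - 5*2 = 4 - 10 = -6)
V*J(g) = -34*√(5 - 6) = -34*I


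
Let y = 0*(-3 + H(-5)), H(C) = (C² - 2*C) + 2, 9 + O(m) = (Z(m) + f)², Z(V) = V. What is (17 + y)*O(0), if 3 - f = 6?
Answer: 0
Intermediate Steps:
f = -3 (f = 3 - 1*6 = 3 - 6 = -3)
O(m) = -9 + (-3 + m)² (O(m) = -9 + (m - 3)² = -9 + (-3 + m)²)
H(C) = 2 + C² - 2*C
y = 0 (y = 0*(-3 + (2 + (-5)² - 2*(-5))) = 0*(-3 + (2 + 25 + 10)) = 0*(-3 + 37) = 0*34 = 0)
(17 + y)*O(0) = (17 + 0)*(0*(-6 + 0)) = 17*(0*(-6)) = 17*0 = 0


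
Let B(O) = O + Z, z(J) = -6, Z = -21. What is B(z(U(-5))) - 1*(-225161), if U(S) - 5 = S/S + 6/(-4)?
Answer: 225134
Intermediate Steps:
U(S) = 9/2 (U(S) = 5 + (S/S + 6/(-4)) = 5 + (1 + 6*(-¼)) = 5 + (1 - 3/2) = 5 - ½ = 9/2)
B(O) = -21 + O (B(O) = O - 21 = -21 + O)
B(z(U(-5))) - 1*(-225161) = (-21 - 6) - 1*(-225161) = -27 + 225161 = 225134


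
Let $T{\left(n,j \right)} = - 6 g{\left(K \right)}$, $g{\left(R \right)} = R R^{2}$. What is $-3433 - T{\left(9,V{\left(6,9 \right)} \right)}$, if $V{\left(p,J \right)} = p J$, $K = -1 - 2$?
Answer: $-3595$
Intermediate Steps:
$K = -3$
$V{\left(p,J \right)} = J p$
$g{\left(R \right)} = R^{3}$
$T{\left(n,j \right)} = 162$ ($T{\left(n,j \right)} = - 6 \left(-3\right)^{3} = \left(-6\right) \left(-27\right) = 162$)
$-3433 - T{\left(9,V{\left(6,9 \right)} \right)} = -3433 - 162 = -3595$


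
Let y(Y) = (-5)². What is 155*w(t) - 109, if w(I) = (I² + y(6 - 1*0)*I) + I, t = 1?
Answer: 4076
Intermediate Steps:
y(Y) = 25
w(I) = I² + 26*I (w(I) = (I² + 25*I) + I = I² + 26*I)
155*w(t) - 109 = 155*(1*(26 + 1)) - 109 = 155*(1*27) - 109 = 155*27 - 109 = 4185 - 109 = 4076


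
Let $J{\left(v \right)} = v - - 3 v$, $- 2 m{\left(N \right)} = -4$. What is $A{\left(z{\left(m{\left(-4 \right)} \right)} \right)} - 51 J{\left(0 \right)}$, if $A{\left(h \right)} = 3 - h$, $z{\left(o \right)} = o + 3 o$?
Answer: $-5$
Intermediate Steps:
$m{\left(N \right)} = 2$ ($m{\left(N \right)} = \left(- \frac{1}{2}\right) \left(-4\right) = 2$)
$z{\left(o \right)} = 4 o$
$J{\left(v \right)} = 4 v$ ($J{\left(v \right)} = v + 3 v = 4 v$)
$A{\left(z{\left(m{\left(-4 \right)} \right)} \right)} - 51 J{\left(0 \right)} = \left(3 - 4 \cdot 2\right) - 51 \cdot 4 \cdot 0 = \left(3 - 8\right) - 0 = \left(3 - 8\right) + 0 = -5 + 0 = -5$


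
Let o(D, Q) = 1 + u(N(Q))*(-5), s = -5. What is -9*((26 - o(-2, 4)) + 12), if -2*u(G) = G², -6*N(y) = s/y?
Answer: -42499/128 ≈ -332.02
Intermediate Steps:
N(y) = 5/(6*y) (N(y) = -(-5)/(6*y) = 5/(6*y))
u(G) = -G²/2
o(D, Q) = 1 + 125/(72*Q²) (o(D, Q) = 1 - 25/(36*Q²)/2*(-5) = 1 - 25/(72*Q²)*(-5) = 1 + 125/(72*Q²))
-9*((26 - o(-2, 4)) + 12) = -9*((26 - (1 + (125/72)/4²)) + 12) = -9*((26 - (1 + (125/72)*(1/16))) + 12) = -9*((26 - (1 + 125/1152)) + 12) = -9*((26 - 1*1277/1152) + 12) = -9*((26 - 1277/1152) + 12) = -9*(28675/1152 + 12) = -9*42499/1152 = -42499/128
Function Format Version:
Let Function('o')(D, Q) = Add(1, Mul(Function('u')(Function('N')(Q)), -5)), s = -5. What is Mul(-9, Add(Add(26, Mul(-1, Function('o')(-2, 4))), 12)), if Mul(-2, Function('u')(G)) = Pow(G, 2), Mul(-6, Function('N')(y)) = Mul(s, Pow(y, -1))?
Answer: Rational(-42499, 128) ≈ -332.02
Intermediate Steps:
Function('N')(y) = Mul(Rational(5, 6), Pow(y, -1)) (Function('N')(y) = Mul(Rational(-1, 6), Mul(-5, Pow(y, -1))) = Mul(Rational(5, 6), Pow(y, -1)))
Function('u')(G) = Mul(Rational(-1, 2), Pow(G, 2))
Function('o')(D, Q) = Add(1, Mul(Rational(125, 72), Pow(Q, -2))) (Function('o')(D, Q) = Add(1, Mul(Mul(Rational(-1, 2), Pow(Mul(Rational(5, 6), Pow(Q, -1)), 2)), -5)) = Add(1, Mul(Mul(Rational(-1, 2), Mul(Rational(25, 36), Pow(Q, -2))), -5)) = Add(1, Mul(Mul(Rational(-25, 72), Pow(Q, -2)), -5)) = Add(1, Mul(Rational(125, 72), Pow(Q, -2))))
Mul(-9, Add(Add(26, Mul(-1, Function('o')(-2, 4))), 12)) = Mul(-9, Add(Add(26, Mul(-1, Add(1, Mul(Rational(125, 72), Pow(4, -2))))), 12)) = Mul(-9, Add(Add(26, Mul(-1, Add(1, Mul(Rational(125, 72), Rational(1, 16))))), 12)) = Mul(-9, Add(Add(26, Mul(-1, Add(1, Rational(125, 1152)))), 12)) = Mul(-9, Add(Add(26, Mul(-1, Rational(1277, 1152))), 12)) = Mul(-9, Add(Add(26, Rational(-1277, 1152)), 12)) = Mul(-9, Add(Rational(28675, 1152), 12)) = Mul(-9, Rational(42499, 1152)) = Rational(-42499, 128)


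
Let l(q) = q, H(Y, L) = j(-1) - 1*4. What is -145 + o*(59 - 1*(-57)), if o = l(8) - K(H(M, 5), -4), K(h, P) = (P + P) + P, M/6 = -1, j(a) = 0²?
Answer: 2175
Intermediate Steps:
j(a) = 0
M = -6 (M = 6*(-1) = -6)
H(Y, L) = -4 (H(Y, L) = 0 - 1*4 = 0 - 4 = -4)
K(h, P) = 3*P (K(h, P) = 2*P + P = 3*P)
o = 20 (o = 8 - 3*(-4) = 8 - 1*(-12) = 8 + 12 = 20)
-145 + o*(59 - 1*(-57)) = -145 + 20*(59 - 1*(-57)) = -145 + 20*(59 + 57) = -145 + 20*116 = -145 + 2320 = 2175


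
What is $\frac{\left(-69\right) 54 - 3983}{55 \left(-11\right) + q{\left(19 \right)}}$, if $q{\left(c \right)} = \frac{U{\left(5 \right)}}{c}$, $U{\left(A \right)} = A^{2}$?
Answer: $\frac{146471}{11470} \approx 12.77$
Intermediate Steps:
$q{\left(c \right)} = \frac{25}{c}$ ($q{\left(c \right)} = \frac{5^{2}}{c} = \frac{25}{c}$)
$\frac{\left(-69\right) 54 - 3983}{55 \left(-11\right) + q{\left(19 \right)}} = \frac{\left(-69\right) 54 - 3983}{55 \left(-11\right) + \frac{25}{19}} = \frac{-3726 - 3983}{-605 + 25 \cdot \frac{1}{19}} = - \frac{7709}{-605 + \frac{25}{19}} = - \frac{7709}{- \frac{11470}{19}} = \left(-7709\right) \left(- \frac{19}{11470}\right) = \frac{146471}{11470}$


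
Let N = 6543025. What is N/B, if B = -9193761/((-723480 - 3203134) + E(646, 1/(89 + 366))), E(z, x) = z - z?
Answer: 25691933567350/9193761 ≈ 2.7945e+6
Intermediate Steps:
E(z, x) = 0
B = 9193761/3926614 (B = -9193761/((-723480 - 3203134) + 0) = -9193761/(-3926614 + 0) = -9193761/(-3926614) = -9193761*(-1/3926614) = 9193761/3926614 ≈ 2.3414)
N/B = 6543025/(9193761/3926614) = 6543025*(3926614/9193761) = 25691933567350/9193761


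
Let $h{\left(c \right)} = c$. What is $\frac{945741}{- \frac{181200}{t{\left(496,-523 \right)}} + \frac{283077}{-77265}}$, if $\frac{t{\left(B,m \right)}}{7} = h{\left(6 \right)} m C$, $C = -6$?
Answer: $- \frac{89173025164755}{475081799} \approx -1.877 \cdot 10^{5}$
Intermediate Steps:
$t{\left(B,m \right)} = - 252 m$ ($t{\left(B,m \right)} = 7 \cdot 6 m \left(-6\right) = 7 \left(- 36 m\right) = - 252 m$)
$\frac{945741}{- \frac{181200}{t{\left(496,-523 \right)}} + \frac{283077}{-77265}} = \frac{945741}{- \frac{181200}{\left(-252\right) \left(-523\right)} + \frac{283077}{-77265}} = \frac{945741}{- \frac{181200}{131796} + 283077 \left(- \frac{1}{77265}\right)} = \frac{945741}{\left(-181200\right) \frac{1}{131796} - \frac{31453}{8585}} = \frac{945741}{- \frac{15100}{10983} - \frac{31453}{8585}} = \frac{945741}{- \frac{475081799}{94289055}} = 945741 \left(- \frac{94289055}{475081799}\right) = - \frac{89173025164755}{475081799}$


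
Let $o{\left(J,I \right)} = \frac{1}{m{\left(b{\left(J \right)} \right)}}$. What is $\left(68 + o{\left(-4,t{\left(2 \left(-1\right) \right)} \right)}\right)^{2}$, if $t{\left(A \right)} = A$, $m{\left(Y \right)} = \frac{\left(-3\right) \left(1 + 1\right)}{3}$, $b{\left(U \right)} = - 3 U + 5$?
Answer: $\frac{18225}{4} \approx 4556.3$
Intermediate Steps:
$b{\left(U \right)} = 5 - 3 U$
$m{\left(Y \right)} = -2$ ($m{\left(Y \right)} = \left(-3\right) 2 \cdot \frac{1}{3} = \left(-6\right) \frac{1}{3} = -2$)
$o{\left(J,I \right)} = - \frac{1}{2}$ ($o{\left(J,I \right)} = \frac{1}{-2} = - \frac{1}{2}$)
$\left(68 + o{\left(-4,t{\left(2 \left(-1\right) \right)} \right)}\right)^{2} = \left(68 - \frac{1}{2}\right)^{2} = \left(\frac{135}{2}\right)^{2} = \frac{18225}{4}$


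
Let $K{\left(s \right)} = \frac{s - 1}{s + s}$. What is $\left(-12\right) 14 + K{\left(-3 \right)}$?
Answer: $- \frac{502}{3} \approx -167.33$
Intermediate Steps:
$K{\left(s \right)} = \frac{-1 + s}{2 s}$
$\left(-12\right) 14 + K{\left(-3 \right)} = \left(-12\right) 14 + \frac{-1 - 3}{2 \left(-3\right)} = -168 + \frac{1}{2} \left(- \frac{1}{3}\right) \left(-4\right) = -168 + \frac{2}{3} = - \frac{502}{3}$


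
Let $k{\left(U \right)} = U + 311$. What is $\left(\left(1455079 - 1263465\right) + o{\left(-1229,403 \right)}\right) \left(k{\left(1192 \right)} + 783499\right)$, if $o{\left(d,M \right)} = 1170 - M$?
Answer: $151019469762$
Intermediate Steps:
$k{\left(U \right)} = 311 + U$
$\left(\left(1455079 - 1263465\right) + o{\left(-1229,403 \right)}\right) \left(k{\left(1192 \right)} + 783499\right) = \left(\left(1455079 - 1263465\right) + \left(1170 - 403\right)\right) \left(\left(311 + 1192\right) + 783499\right) = \left(\left(1455079 - 1263465\right) + \left(1170 - 403\right)\right) \left(1503 + 783499\right) = \left(191614 + 767\right) 785002 = 192381 \cdot 785002 = 151019469762$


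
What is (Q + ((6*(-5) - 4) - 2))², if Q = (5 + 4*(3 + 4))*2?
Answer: 900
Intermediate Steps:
Q = 66 (Q = (5 + 4*7)*2 = (5 + 28)*2 = 33*2 = 66)
(Q + ((6*(-5) - 4) - 2))² = (66 + ((6*(-5) - 4) - 2))² = (66 + ((-30 - 4) - 2))² = (66 + (-34 - 2))² = (66 - 36)² = 30² = 900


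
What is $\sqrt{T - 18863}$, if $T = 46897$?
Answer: $\sqrt{28034} \approx 167.43$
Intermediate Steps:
$\sqrt{T - 18863} = \sqrt{46897 - 18863} = \sqrt{28034}$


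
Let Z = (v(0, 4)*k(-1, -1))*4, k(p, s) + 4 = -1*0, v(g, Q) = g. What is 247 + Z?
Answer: 247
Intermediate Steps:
k(p, s) = -4 (k(p, s) = -4 - 1*0 = -4 + 0 = -4)
Z = 0 (Z = (0*(-4))*4 = 0*4 = 0)
247 + Z = 247 + 0 = 247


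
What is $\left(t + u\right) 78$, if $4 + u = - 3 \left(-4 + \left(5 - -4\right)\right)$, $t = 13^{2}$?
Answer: $11700$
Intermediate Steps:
$t = 169$
$u = -19$ ($u = -4 - 3 \left(-4 + \left(5 - -4\right)\right) = -4 - 3 \left(-4 + \left(5 + 4\right)\right) = -4 - 3 \left(-4 + 9\right) = -4 - 15 = -19$)
$\left(t + u\right) 78 = \left(169 - 19\right) 78 = 150 \cdot 78 = 11700$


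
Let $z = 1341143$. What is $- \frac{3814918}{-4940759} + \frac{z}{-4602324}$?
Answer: $\frac{10931224321895}{22738973723916} \approx 0.48073$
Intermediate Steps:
$- \frac{3814918}{-4940759} + \frac{z}{-4602324} = - \frac{3814918}{-4940759} + \frac{1341143}{-4602324} = \left(-3814918\right) \left(- \frac{1}{4940759}\right) + 1341143 \left(- \frac{1}{4602324}\right) = \frac{3814918}{4940759} - \frac{1341143}{4602324} = \frac{10931224321895}{22738973723916}$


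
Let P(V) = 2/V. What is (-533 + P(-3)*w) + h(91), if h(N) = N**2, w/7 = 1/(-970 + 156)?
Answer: 9460315/1221 ≈ 7748.0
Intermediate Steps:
w = -7/814 (w = 7/(-970 + 156) = 7/(-814) = 7*(-1/814) = -7/814 ≈ -0.0085995)
(-533 + P(-3)*w) + h(91) = (-533 + (2/(-3))*(-7/814)) + 91**2 = (-533 + (2*(-1/3))*(-7/814)) + 8281 = (-533 - 2/3*(-7/814)) + 8281 = (-533 + 7/1221) + 8281 = -650786/1221 + 8281 = 9460315/1221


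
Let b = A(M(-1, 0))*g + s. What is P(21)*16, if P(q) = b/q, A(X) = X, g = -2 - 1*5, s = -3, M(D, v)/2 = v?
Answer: -16/7 ≈ -2.2857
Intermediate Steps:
M(D, v) = 2*v
g = -7 (g = -2 - 5 = -7)
b = -3 (b = (2*0)*(-7) - 3 = 0*(-7) - 3 = 0 - 3 = -3)
P(q) = -3/q
P(21)*16 = -3/21*16 = -3*1/21*16 = -⅐*16 = -16/7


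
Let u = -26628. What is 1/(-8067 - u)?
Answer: 1/18561 ≈ 5.3876e-5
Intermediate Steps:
1/(-8067 - u) = 1/(-8067 - 1*(-26628)) = 1/(-8067 + 26628) = 1/18561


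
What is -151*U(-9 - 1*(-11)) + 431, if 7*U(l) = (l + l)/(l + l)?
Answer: 2866/7 ≈ 409.43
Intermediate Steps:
U(l) = 1/7 (U(l) = ((l + l)/(l + l))/7 = ((2*l)/((2*l)))/7 = ((2*l)*(1/(2*l)))/7 = (1/7)*1 = 1/7)
-151*U(-9 - 1*(-11)) + 431 = -151*1/7 + 431 = -151/7 + 431 = 2866/7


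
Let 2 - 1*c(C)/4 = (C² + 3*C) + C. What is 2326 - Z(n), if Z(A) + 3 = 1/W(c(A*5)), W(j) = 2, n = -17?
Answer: 4657/2 ≈ 2328.5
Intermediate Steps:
c(C) = 8 - 16*C - 4*C² (c(C) = 8 - 4*((C² + 3*C) + C) = 8 - 4*(C² + 4*C) = 8 + (-16*C - 4*C²) = 8 - 16*C - 4*C²)
Z(A) = -5/2 (Z(A) = -3 + 1/2 = -3 + ½ = -5/2)
2326 - Z(n) = 2326 - 1*(-5/2) = 2326 + 5/2 = 4657/2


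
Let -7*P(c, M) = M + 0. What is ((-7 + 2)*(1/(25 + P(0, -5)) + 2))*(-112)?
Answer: 10276/9 ≈ 1141.8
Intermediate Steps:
P(c, M) = -M/7 (P(c, M) = -(M + 0)/7 = -M/7)
((-7 + 2)*(1/(25 + P(0, -5)) + 2))*(-112) = ((-7 + 2)*(1/(25 - 1/7*(-5)) + 2))*(-112) = -5*(1/(25 + 5/7) + 2)*(-112) = -5*(1/(180/7) + 2)*(-112) = -5*(7/180 + 2)*(-112) = -5*367/180*(-112) = -367/36*(-112) = 10276/9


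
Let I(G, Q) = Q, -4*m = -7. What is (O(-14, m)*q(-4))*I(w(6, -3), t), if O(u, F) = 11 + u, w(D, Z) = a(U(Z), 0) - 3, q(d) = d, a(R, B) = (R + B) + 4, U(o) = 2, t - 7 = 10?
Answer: 204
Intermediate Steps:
t = 17 (t = 7 + 10 = 17)
a(R, B) = 4 + B + R (a(R, B) = (B + R) + 4 = 4 + B + R)
m = 7/4 (m = -¼*(-7) = 7/4 ≈ 1.7500)
w(D, Z) = 3 (w(D, Z) = (4 + 0 + 2) - 3 = 6 - 3 = 3)
(O(-14, m)*q(-4))*I(w(6, -3), t) = ((11 - 14)*(-4))*17 = -3*(-4)*17 = 12*17 = 204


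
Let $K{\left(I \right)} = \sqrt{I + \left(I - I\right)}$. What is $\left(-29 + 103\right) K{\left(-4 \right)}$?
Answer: $148 i \approx 148.0 i$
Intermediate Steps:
$K{\left(I \right)} = \sqrt{I}$ ($K{\left(I \right)} = \sqrt{I + 0} = \sqrt{I}$)
$\left(-29 + 103\right) K{\left(-4 \right)} = \left(-29 + 103\right) \sqrt{-4} = 74 \cdot 2 i = 148 i$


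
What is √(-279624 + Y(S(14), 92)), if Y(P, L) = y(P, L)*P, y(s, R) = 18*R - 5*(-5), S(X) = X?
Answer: I*√256090 ≈ 506.05*I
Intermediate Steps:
y(s, R) = 25 + 18*R (y(s, R) = 18*R - 1*(-25) = 18*R + 25 = 25 + 18*R)
Y(P, L) = P*(25 + 18*L) (Y(P, L) = (25 + 18*L)*P = P*(25 + 18*L))
√(-279624 + Y(S(14), 92)) = √(-279624 + 14*(25 + 18*92)) = √(-279624 + 14*(25 + 1656)) = √(-279624 + 14*1681) = √(-279624 + 23534) = √(-256090) = I*√256090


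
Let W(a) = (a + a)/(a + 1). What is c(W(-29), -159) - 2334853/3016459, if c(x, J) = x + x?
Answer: 3743860/1111327 ≈ 3.3688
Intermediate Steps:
W(a) = 2*a/(1 + a) (W(a) = (2*a)/(1 + a) = 2*a/(1 + a))
c(x, J) = 2*x
c(W(-29), -159) - 2334853/3016459 = 2*(2*(-29)/(1 - 29)) - 2334853/3016459 = 2*(2*(-29)/(-28)) - 2334853/3016459 = 2*(2*(-29)*(-1/28)) - 1*122887/158761 = 2*(29/14) - 122887/158761 = 29/7 - 122887/158761 = 3743860/1111327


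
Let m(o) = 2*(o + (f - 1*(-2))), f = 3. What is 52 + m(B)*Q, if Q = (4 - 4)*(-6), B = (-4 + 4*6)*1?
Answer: 52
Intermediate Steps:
B = 20 (B = (-4 + 24)*1 = 20*1 = 20)
Q = 0 (Q = 0*(-6) = 0)
m(o) = 10 + 2*o (m(o) = 2*(o + (3 - 1*(-2))) = 2*(o + (3 + 2)) = 2*(o + 5) = 2*(5 + o) = 10 + 2*o)
52 + m(B)*Q = 52 + (10 + 2*20)*0 = 52 + (10 + 40)*0 = 52 + 50*0 = 52 + 0 = 52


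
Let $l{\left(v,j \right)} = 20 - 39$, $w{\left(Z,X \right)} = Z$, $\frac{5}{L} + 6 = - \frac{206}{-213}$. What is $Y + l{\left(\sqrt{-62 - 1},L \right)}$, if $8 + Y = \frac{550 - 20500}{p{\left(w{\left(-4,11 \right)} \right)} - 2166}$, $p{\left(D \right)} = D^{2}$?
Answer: $- \frac{762}{43} \approx -17.721$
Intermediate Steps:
$L = - \frac{1065}{1072}$ ($L = \frac{5}{-6 - \frac{206}{-213}} = \frac{5}{-6 - - \frac{206}{213}} = \frac{5}{-6 + \frac{206}{213}} = \frac{5}{- \frac{1072}{213}} = 5 \left(- \frac{213}{1072}\right) = - \frac{1065}{1072} \approx -0.99347$)
$l{\left(v,j \right)} = -19$ ($l{\left(v,j \right)} = 20 - 39 = -19$)
$Y = \frac{55}{43}$ ($Y = -8 + \frac{550 - 20500}{\left(-4\right)^{2} - 2166} = -8 - \frac{19950}{16 - 2166} = -8 - \frac{19950}{-2150} = -8 - - \frac{399}{43} = -8 + \frac{399}{43} = \frac{55}{43} \approx 1.2791$)
$Y + l{\left(\sqrt{-62 - 1},L \right)} = \frac{55}{43} - 19 = - \frac{762}{43}$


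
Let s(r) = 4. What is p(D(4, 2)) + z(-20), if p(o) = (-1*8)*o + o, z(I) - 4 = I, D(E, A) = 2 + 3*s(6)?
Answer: -114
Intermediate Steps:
D(E, A) = 14 (D(E, A) = 2 + 3*4 = 2 + 12 = 14)
z(I) = 4 + I
p(o) = -7*o (p(o) = -8*o + o = -7*o)
p(D(4, 2)) + z(-20) = -7*14 + (4 - 20) = -98 - 16 = -114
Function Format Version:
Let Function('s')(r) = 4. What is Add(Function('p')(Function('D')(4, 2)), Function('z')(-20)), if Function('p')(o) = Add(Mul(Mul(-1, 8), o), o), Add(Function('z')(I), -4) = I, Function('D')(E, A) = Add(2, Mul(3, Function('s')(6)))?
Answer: -114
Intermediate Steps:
Function('D')(E, A) = 14 (Function('D')(E, A) = Add(2, Mul(3, 4)) = Add(2, 12) = 14)
Function('z')(I) = Add(4, I)
Function('p')(o) = Mul(-7, o) (Function('p')(o) = Add(Mul(-8, o), o) = Mul(-7, o))
Add(Function('p')(Function('D')(4, 2)), Function('z')(-20)) = Add(Mul(-7, 14), Add(4, -20)) = Add(-98, -16) = -114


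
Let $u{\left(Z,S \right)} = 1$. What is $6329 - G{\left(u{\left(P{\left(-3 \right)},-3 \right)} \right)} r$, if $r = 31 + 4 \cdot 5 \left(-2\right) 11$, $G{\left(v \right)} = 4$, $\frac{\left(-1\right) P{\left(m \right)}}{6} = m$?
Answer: $7965$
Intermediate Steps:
$P{\left(m \right)} = - 6 m$
$r = -409$ ($r = 31 + 20 \left(-2\right) 11 = 31 - 440 = -409$)
$6329 - G{\left(u{\left(P{\left(-3 \right)},-3 \right)} \right)} r = 6329 - 4 \left(-409\right) = 6329 - -1636 = 6329 + 1636 = 7965$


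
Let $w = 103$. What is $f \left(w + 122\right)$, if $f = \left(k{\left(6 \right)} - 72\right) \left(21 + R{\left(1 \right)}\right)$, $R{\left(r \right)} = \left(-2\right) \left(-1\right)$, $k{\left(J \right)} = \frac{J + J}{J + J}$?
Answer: $-367425$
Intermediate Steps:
$k{\left(J \right)} = 1$ ($k{\left(J \right)} = \frac{2 J}{2 J} = 2 J \frac{1}{2 J} = 1$)
$R{\left(r \right)} = 2$
$f = -1633$ ($f = \left(1 - 72\right) \left(21 + 2\right) = \left(-71\right) 23 = -1633$)
$f \left(w + 122\right) = - 1633 \left(103 + 122\right) = \left(-1633\right) 225 = -367425$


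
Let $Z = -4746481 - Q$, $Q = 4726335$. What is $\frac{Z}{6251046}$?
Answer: $- \frac{4736408}{3125523} \approx -1.5154$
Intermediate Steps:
$Z = -9472816$ ($Z = -4746481 - 4726335 = -9472816$)
$\frac{Z}{6251046} = - \frac{9472816}{6251046} = \left(-9472816\right) \frac{1}{6251046} = - \frac{4736408}{3125523}$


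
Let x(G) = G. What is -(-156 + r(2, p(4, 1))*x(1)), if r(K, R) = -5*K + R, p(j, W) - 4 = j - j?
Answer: 162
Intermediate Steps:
p(j, W) = 4 (p(j, W) = 4 + (j - j) = 4 + 0 = 4)
r(K, R) = R - 5*K
-(-156 + r(2, p(4, 1))*x(1)) = -(-156 + (4 - 5*2)*1) = -(-156 + (4 - 10)*1) = -(-156 - 6*1) = -(-156 - 6) = -1*(-162) = 162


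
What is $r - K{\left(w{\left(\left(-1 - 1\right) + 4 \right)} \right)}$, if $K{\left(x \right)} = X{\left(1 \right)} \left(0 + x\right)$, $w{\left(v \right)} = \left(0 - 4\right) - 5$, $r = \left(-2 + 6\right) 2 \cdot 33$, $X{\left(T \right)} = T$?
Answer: $273$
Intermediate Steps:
$r = 264$ ($r = 4 \cdot 2 \cdot 33 = 8 \cdot 33 = 264$)
$w{\left(v \right)} = -9$ ($w{\left(v \right)} = -4 - 5 = -9$)
$K{\left(x \right)} = x$ ($K{\left(x \right)} = 1 \left(0 + x\right) = 1 x = x$)
$r - K{\left(w{\left(\left(-1 - 1\right) + 4 \right)} \right)} = 264 - -9 = 264 + 9 = 273$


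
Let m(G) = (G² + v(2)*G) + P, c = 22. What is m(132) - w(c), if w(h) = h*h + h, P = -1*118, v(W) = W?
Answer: 17064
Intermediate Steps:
P = -118
m(G) = -118 + G² + 2*G (m(G) = (G² + 2*G) - 118 = -118 + G² + 2*G)
w(h) = h + h² (w(h) = h² + h = h + h²)
m(132) - w(c) = (-118 + 132² + 2*132) - 22*(1 + 22) = (-118 + 17424 + 264) - 22*23 = 17570 - 1*506 = 17570 - 506 = 17064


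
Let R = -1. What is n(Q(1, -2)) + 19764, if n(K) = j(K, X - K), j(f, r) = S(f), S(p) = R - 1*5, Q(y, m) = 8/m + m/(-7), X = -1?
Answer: 19758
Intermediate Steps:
Q(y, m) = 8/m - m/7 (Q(y, m) = 8/m + m*(-1/7) = 8/m - m/7)
S(p) = -6 (S(p) = -1 - 1*5 = -1 - 5 = -6)
j(f, r) = -6
n(K) = -6
n(Q(1, -2)) + 19764 = -6 + 19764 = 19758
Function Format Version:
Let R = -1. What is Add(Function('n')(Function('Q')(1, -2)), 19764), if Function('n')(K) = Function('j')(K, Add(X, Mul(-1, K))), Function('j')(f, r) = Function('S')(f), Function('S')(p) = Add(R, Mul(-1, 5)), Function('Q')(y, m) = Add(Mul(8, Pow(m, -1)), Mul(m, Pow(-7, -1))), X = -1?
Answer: 19758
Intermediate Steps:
Function('Q')(y, m) = Add(Mul(8, Pow(m, -1)), Mul(Rational(-1, 7), m)) (Function('Q')(y, m) = Add(Mul(8, Pow(m, -1)), Mul(m, Rational(-1, 7))) = Add(Mul(8, Pow(m, -1)), Mul(Rational(-1, 7), m)))
Function('S')(p) = -6 (Function('S')(p) = Add(-1, Mul(-1, 5)) = Add(-1, -5) = -6)
Function('j')(f, r) = -6
Function('n')(K) = -6
Add(Function('n')(Function('Q')(1, -2)), 19764) = Add(-6, 19764) = 19758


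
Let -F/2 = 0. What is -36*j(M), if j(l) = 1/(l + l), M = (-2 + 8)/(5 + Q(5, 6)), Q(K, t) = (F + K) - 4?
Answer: -18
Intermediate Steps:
F = 0 (F = -2*0 = 0)
Q(K, t) = -4 + K (Q(K, t) = (0 + K) - 4 = K - 4 = -4 + K)
M = 1 (M = (-2 + 8)/(5 + (-4 + 5)) = 6/(5 + 1) = 6/6 = 6*(1/6) = 1)
j(l) = 1/(2*l)
-36*j(M) = -18/1 = -18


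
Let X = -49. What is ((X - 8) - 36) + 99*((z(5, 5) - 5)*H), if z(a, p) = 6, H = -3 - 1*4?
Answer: -786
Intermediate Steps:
H = -7 (H = -3 - 4 = -7)
((X - 8) - 36) + 99*((z(5, 5) - 5)*H) = ((-49 - 8) - 36) + 99*((6 - 5)*(-7)) = (-57 - 36) + 99*(1*(-7)) = -93 + 99*(-7) = -93 - 693 = -786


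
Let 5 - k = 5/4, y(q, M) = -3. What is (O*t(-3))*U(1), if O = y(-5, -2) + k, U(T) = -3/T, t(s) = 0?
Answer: 0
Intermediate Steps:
k = 15/4 (k = 5 - 5/4 = 15/4 ≈ 3.7500)
O = ¾ (O = -3 + 15/4 = ¾ ≈ 0.75000)
(O*t(-3))*U(1) = ((¾)*0)*(-3/1) = 0*(-3*1) = 0*(-3) = 0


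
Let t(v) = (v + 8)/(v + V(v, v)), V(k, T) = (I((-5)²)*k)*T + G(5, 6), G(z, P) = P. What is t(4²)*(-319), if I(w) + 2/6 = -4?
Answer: 11484/1631 ≈ 7.0411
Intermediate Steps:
I(w) = -13/3 (I(w) = -⅓ - 4 = -13/3)
V(k, T) = 6 - 13*T*k/3 (V(k, T) = (-13*k/3)*T + 6 = -13*T*k/3 + 6 = 6 - 13*T*k/3)
t(v) = (8 + v)/(6 + v - 13*v²/3) (t(v) = (v + 8)/(v + (6 - 13*v*v/3)) = (8 + v)/(v + (6 - 13*v²/3)) = (8 + v)/(6 + v - 13*v²/3))
t(4²)*(-319) = (3*(8 + 4²)/(18 - 13*(4²)² + 3*4²))*(-319) = (3*(8 + 16)/(18 - 13*16² + 3*16))*(-319) = (3*24/(18 - 13*256 + 48))*(-319) = (3*24/(18 - 3328 + 48))*(-319) = (3*24/(-3262))*(-319) = (3*(-1/3262)*24)*(-319) = -36/1631*(-319) = 11484/1631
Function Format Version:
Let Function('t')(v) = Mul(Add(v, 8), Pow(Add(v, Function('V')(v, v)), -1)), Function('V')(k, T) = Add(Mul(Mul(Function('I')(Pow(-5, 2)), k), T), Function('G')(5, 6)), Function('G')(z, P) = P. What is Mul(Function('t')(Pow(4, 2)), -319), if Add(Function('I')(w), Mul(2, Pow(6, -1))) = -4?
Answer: Rational(11484, 1631) ≈ 7.0411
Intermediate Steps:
Function('I')(w) = Rational(-13, 3) (Function('I')(w) = Add(Rational(-1, 3), -4) = Rational(-13, 3))
Function('V')(k, T) = Add(6, Mul(Rational(-13, 3), T, k)) (Function('V')(k, T) = Add(Mul(Mul(Rational(-13, 3), k), T), 6) = Add(Mul(Rational(-13, 3), T, k), 6) = Add(6, Mul(Rational(-13, 3), T, k)))
Function('t')(v) = Mul(Pow(Add(6, v, Mul(Rational(-13, 3), Pow(v, 2))), -1), Add(8, v)) (Function('t')(v) = Mul(Add(v, 8), Pow(Add(v, Add(6, Mul(Rational(-13, 3), v, v))), -1)) = Mul(Add(8, v), Pow(Add(v, Add(6, Mul(Rational(-13, 3), Pow(v, 2)))), -1)) = Mul(Add(8, v), Pow(Add(6, v, Mul(Rational(-13, 3), Pow(v, 2))), -1)) = Mul(Pow(Add(6, v, Mul(Rational(-13, 3), Pow(v, 2))), -1), Add(8, v)))
Mul(Function('t')(Pow(4, 2)), -319) = Mul(Mul(3, Pow(Add(18, Mul(-13, Pow(Pow(4, 2), 2)), Mul(3, Pow(4, 2))), -1), Add(8, Pow(4, 2))), -319) = Mul(Mul(3, Pow(Add(18, Mul(-13, Pow(16, 2)), Mul(3, 16)), -1), Add(8, 16)), -319) = Mul(Mul(3, Pow(Add(18, Mul(-13, 256), 48), -1), 24), -319) = Mul(Mul(3, Pow(Add(18, -3328, 48), -1), 24), -319) = Mul(Mul(3, Pow(-3262, -1), 24), -319) = Mul(Mul(3, Rational(-1, 3262), 24), -319) = Mul(Rational(-36, 1631), -319) = Rational(11484, 1631)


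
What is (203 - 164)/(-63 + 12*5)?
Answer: -13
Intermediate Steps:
(203 - 164)/(-63 + 12*5) = 39/(-63 + 60) = 39/(-3) = 39*(-⅓) = -13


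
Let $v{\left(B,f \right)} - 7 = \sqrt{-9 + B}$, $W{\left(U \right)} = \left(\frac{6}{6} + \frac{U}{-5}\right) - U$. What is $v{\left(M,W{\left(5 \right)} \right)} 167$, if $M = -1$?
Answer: $1169 + 167 i \sqrt{10} \approx 1169.0 + 528.1 i$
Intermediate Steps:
$W{\left(U \right)} = 1 - \frac{6 U}{5}$ ($W{\left(U \right)} = \left(6 \cdot \frac{1}{6} + U \left(- \frac{1}{5}\right)\right) - U = \left(1 - \frac{U}{5}\right) - U = 1 - \frac{6 U}{5}$)
$v{\left(B,f \right)} = 7 + \sqrt{-9 + B}$
$v{\left(M,W{\left(5 \right)} \right)} 167 = \left(7 + \sqrt{-9 - 1}\right) 167 = \left(7 + \sqrt{-10}\right) 167 = \left(7 + i \sqrt{10}\right) 167 = 1169 + 167 i \sqrt{10}$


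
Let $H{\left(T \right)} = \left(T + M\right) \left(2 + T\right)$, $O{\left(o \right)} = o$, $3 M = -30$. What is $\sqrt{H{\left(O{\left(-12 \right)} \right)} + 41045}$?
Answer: $3 \sqrt{4585} \approx 203.14$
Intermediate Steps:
$M = -10$ ($M = \frac{1}{3} \left(-30\right) = -10$)
$H{\left(T \right)} = \left(-10 + T\right) \left(2 + T\right)$ ($H{\left(T \right)} = \left(T - 10\right) \left(2 + T\right) = \left(-10 + T\right) \left(2 + T\right)$)
$\sqrt{H{\left(O{\left(-12 \right)} \right)} + 41045} = \sqrt{\left(-20 + \left(-12\right)^{2} - -96\right) + 41045} = \sqrt{\left(-20 + 144 + 96\right) + 41045} = \sqrt{220 + 41045} = \sqrt{41265} = 3 \sqrt{4585}$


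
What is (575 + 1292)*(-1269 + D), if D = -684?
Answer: -3646251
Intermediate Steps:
(575 + 1292)*(-1269 + D) = (575 + 1292)*(-1269 - 684) = 1867*(-1953) = -3646251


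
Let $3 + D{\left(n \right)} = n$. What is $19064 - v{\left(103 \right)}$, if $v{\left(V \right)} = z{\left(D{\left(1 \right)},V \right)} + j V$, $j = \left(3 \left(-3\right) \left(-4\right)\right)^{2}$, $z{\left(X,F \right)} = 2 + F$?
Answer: $-114529$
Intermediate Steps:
$D{\left(n \right)} = -3 + n$
$j = 1296$ ($j = \left(\left(-9\right) \left(-4\right)\right)^{2} = 36^{2} = 1296$)
$v{\left(V \right)} = 2 + 1297 V$ ($v{\left(V \right)} = \left(2 + V\right) + 1296 V = 2 + 1297 V$)
$19064 - v{\left(103 \right)} = 19064 - \left(2 + 1297 \cdot 103\right) = 19064 - \left(2 + 133591\right) = 19064 - 133593 = -114529$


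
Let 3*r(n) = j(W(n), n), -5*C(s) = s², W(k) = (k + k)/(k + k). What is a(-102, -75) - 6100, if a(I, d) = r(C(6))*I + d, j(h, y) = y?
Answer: -29651/5 ≈ -5930.2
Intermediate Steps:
W(k) = 1 (W(k) = (2*k)/((2*k)) = (2*k)*(1/(2*k)) = 1)
C(s) = -s²/5
r(n) = n/3
a(I, d) = d - 12*I/5 (a(I, d) = ((-⅕*6²)/3)*I + d = ((-⅕*36)/3)*I + d = ((⅓)*(-36/5))*I + d = -12*I/5 + d = d - 12*I/5)
a(-102, -75) - 6100 = (-75 - 12/5*(-102)) - 6100 = (-75 + 1224/5) - 6100 = 849/5 - 6100 = -29651/5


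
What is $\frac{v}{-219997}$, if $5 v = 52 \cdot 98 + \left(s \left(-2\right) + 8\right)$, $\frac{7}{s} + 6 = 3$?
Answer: $- \frac{15326}{3299955} \approx -0.0046443$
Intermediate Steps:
$s = - \frac{7}{3}$ ($s = \frac{7}{-6 + 3} = \frac{7}{-3} = 7 \left(- \frac{1}{3}\right) = - \frac{7}{3} \approx -2.3333$)
$v = \frac{15326}{15}$ ($v = \frac{52 \cdot 98 + \left(\left(- \frac{7}{3}\right) \left(-2\right) + 8\right)}{5} = \frac{5096 + \left(\frac{14}{3} + 8\right)}{5} = \frac{5096 + \frac{38}{3}}{5} = \frac{1}{5} \cdot \frac{15326}{3} = \frac{15326}{15} \approx 1021.7$)
$\frac{v}{-219997} = \frac{15326}{15 \left(-219997\right)} = \frac{15326}{15} \left(- \frac{1}{219997}\right) = - \frac{15326}{3299955}$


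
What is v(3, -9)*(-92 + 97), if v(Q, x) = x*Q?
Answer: -135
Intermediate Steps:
v(Q, x) = Q*x
v(3, -9)*(-92 + 97) = (3*(-9))*(-92 + 97) = -27*5 = -135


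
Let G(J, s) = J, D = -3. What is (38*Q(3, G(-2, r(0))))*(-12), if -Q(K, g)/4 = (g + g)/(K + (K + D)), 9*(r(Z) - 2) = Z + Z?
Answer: -2432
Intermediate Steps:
r(Z) = 2 + 2*Z/9 (r(Z) = 2 + (Z + Z)/9 = 2 + (2*Z)/9 = 2 + 2*Z/9)
Q(K, g) = -8*g/(-3 + 2*K) (Q(K, g) = -4*(g + g)/(K + (K - 3)) = -4*2*g/(K + (-3 + K)) = -4*2*g/(-3 + 2*K) = -8*g/(-3 + 2*K))
(38*Q(3, G(-2, r(0))))*(-12) = (38*(-8*(-2)/(-3 + 2*3)))*(-12) = (38*(-8*(-2)/(-3 + 6)))*(-12) = (38*(-8*(-2)/3))*(-12) = (38*(-8*(-2)*1/3))*(-12) = (38*(16/3))*(-12) = (608/3)*(-12) = -2432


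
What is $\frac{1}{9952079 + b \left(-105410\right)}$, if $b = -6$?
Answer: $\frac{1}{10584539} \approx 9.4477 \cdot 10^{-8}$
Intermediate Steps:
$\frac{1}{9952079 + b \left(-105410\right)} = \frac{1}{9952079 - -632460} = \frac{1}{9952079 + 632460} = \frac{1}{10584539}$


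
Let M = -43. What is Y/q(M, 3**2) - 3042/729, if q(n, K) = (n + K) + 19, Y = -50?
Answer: -68/81 ≈ -0.83951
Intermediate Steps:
q(n, K) = 19 + K + n (q(n, K) = (K + n) + 19 = 19 + K + n)
Y/q(M, 3**2) - 3042/729 = -50/(19 + 3**2 - 43) - 3042/729 = -50/(19 + 9 - 43) - 3042*1/729 = -50/(-15) - 338/81 = -50*(-1/15) - 338/81 = 10/3 - 338/81 = -68/81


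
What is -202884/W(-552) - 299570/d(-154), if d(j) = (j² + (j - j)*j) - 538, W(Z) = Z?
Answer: 189045113/533094 ≈ 354.62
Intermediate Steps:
d(j) = -538 + j² (d(j) = (j² + 0*j) - 538 = (j² + 0) - 538 = j² - 538 = -538 + j²)
-202884/W(-552) - 299570/d(-154) = -202884/(-552) - 299570/(-538 + (-154)²) = -202884*(-1/552) - 299570/(-538 + 23716) = 16907/46 - 299570/23178 = 16907/46 - 299570*1/23178 = 16907/46 - 149785/11589 = 189045113/533094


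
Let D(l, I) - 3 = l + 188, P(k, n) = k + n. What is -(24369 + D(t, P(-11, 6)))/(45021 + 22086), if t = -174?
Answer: -24386/67107 ≈ -0.36339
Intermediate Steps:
D(l, I) = 191 + l (D(l, I) = 3 + (l + 188) = 3 + (188 + l) = 191 + l)
-(24369 + D(t, P(-11, 6)))/(45021 + 22086) = -(24369 + (191 - 174))/(45021 + 22086) = -(24369 + 17)/67107 = -24386/67107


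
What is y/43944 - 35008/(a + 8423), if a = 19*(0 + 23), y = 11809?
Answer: -358440953/97335960 ≈ -3.6825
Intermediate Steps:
a = 437 (a = 19*23 = 437)
y/43944 - 35008/(a + 8423) = 11809/43944 - 35008/(437 + 8423) = 11809*(1/43944) - 35008/8860 = 11809/43944 - 35008*1/8860 = 11809/43944 - 8752/2215 = -358440953/97335960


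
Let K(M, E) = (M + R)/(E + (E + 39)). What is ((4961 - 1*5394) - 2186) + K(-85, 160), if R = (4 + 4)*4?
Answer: -940274/359 ≈ -2619.1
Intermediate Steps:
R = 32 (R = 8*4 = 32)
K(M, E) = (32 + M)/(39 + 2*E) (K(M, E) = (M + 32)/(E + (E + 39)) = (32 + M)/(E + (39 + E)) = (32 + M)/(39 + 2*E))
((4961 - 1*5394) - 2186) + K(-85, 160) = ((4961 - 1*5394) - 2186) + (32 - 85)/(39 + 2*160) = ((4961 - 5394) - 2186) - 53/(39 + 320) = (-433 - 2186) - 53/359 = -2619 + (1/359)*(-53) = -2619 - 53/359 = -940274/359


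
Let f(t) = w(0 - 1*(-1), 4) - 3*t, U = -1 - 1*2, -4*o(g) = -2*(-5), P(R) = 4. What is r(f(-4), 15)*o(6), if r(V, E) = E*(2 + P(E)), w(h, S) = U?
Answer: -225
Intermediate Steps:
o(g) = -5/2 (o(g) = -(-1)*(-5)/2 = -1/4*10 = -5/2)
U = -3 (U = -1 - 2 = -3)
w(h, S) = -3
f(t) = -3 - 3*t
r(V, E) = 6*E (r(V, E) = E*(2 + 4) = E*6 = 6*E)
r(f(-4), 15)*o(6) = (6*15)*(-5/2) = 90*(-5/2) = -225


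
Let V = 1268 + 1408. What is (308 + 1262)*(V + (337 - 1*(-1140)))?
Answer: 6520210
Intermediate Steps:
V = 2676
(308 + 1262)*(V + (337 - 1*(-1140))) = (308 + 1262)*(2676 + (337 - 1*(-1140))) = 1570*(2676 + (337 + 1140)) = 1570*(2676 + 1477) = 1570*4153 = 6520210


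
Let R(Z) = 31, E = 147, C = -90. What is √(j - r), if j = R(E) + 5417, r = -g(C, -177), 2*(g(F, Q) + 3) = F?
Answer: 30*√6 ≈ 73.485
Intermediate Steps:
g(F, Q) = -3 + F/2
r = 48 (r = -(-3 + (½)*(-90)) = -(-3 - 45) = -1*(-48) = 48)
j = 5448 (j = 31 + 5417 = 5448)
√(j - r) = √(5448 - 1*48) = √(5448 - 48) = √5400 = 30*√6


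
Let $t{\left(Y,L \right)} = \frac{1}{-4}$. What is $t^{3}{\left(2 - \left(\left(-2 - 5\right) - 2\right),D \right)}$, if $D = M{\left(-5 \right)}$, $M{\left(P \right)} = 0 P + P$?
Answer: $- \frac{1}{64} \approx -0.015625$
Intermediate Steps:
$M{\left(P \right)} = P$ ($M{\left(P \right)} = 0 + P = P$)
$D = -5$
$t{\left(Y,L \right)} = - \frac{1}{4}$
$t^{3}{\left(2 - \left(\left(-2 - 5\right) - 2\right),D \right)} = \left(- \frac{1}{4}\right)^{3} = - \frac{1}{64}$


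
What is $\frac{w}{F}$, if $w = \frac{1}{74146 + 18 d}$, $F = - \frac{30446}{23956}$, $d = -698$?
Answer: $- \frac{5989}{468731393} \approx -1.2777 \cdot 10^{-5}$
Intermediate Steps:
$F = - \frac{15223}{11978}$ ($F = \left(-30446\right) \frac{1}{23956} = - \frac{15223}{11978} \approx -1.2709$)
$w = \frac{1}{61582}$ ($w = \frac{1}{74146 + 18 \left(-698\right)} = \frac{1}{74146 - 12564} = \frac{1}{61582} \approx 1.6239 \cdot 10^{-5}$)
$\frac{w}{F} = \frac{1}{61582 \left(- \frac{15223}{11978}\right)} = \frac{1}{61582} \left(- \frac{11978}{15223}\right) = - \frac{5989}{468731393}$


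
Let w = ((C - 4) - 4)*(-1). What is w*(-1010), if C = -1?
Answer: -9090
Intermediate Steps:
w = 9 (w = ((-1 - 4) - 4)*(-1) = (-5 - 4)*(-1) = -9*(-1) = 9)
w*(-1010) = 9*(-1010) = -9090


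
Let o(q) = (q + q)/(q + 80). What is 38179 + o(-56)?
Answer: 114523/3 ≈ 38174.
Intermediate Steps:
o(q) = 2*q/(80 + q) (o(q) = (2*q)/(80 + q) = 2*q/(80 + q))
38179 + o(-56) = 38179 + 2*(-56)/(80 - 56) = 38179 + 2*(-56)/24 = 38179 + 2*(-56)*(1/24) = 38179 - 14/3 = 114523/3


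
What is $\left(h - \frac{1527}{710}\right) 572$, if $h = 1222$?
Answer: $\frac{247702598}{355} \approx 6.9775 \cdot 10^{5}$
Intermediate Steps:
$\left(h - \frac{1527}{710}\right) 572 = \left(1222 - \frac{1527}{710}\right) 572 = \frac{866093}{710} \cdot 572 = \frac{247702598}{355}$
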